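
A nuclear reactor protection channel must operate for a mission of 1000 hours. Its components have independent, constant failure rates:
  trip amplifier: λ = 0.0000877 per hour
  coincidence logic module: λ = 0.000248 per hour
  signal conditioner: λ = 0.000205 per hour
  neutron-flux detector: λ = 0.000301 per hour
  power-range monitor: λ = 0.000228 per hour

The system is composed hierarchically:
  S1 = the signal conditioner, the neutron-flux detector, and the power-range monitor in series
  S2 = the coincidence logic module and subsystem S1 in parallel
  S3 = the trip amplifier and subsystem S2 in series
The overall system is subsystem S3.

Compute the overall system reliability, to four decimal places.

R(trip amplifier) = exp(−0.0000877 × 1000) = 0.916036
R(coincidence logic module) = exp(−0.000248 × 1000) = 0.780360
R(signal conditioner) = exp(−0.000205 × 1000) = 0.814647
R(neutron-flux detector) = exp(−0.000301 × 1000) = 0.740078
R(power-range monitor) = exp(−0.000228 × 1000) = 0.796124
Series (signal conditioner, neutron-flux detector, and power-range monitor): 0.814647 × 0.740078 × 0.796124 = 0.479985
Parallel (coincidence logic module and [0.479985]): 1 − (1 − 0.780360)(1 − 0.479985) = 0.885784
Series (trip amplifier and [0.885784]): 0.916036 × 0.885784 = 0.8114

0.8114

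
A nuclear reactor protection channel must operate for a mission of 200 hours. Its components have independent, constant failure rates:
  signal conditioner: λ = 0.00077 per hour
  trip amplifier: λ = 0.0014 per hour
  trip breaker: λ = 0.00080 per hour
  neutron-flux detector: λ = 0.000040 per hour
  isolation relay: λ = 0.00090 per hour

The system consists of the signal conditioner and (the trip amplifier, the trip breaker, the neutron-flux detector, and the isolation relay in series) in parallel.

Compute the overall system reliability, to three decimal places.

R(signal conditioner) = exp(−0.00077 × 200) = 0.85727
R(trip amplifier) = exp(−0.0014 × 200) = 0.75578
R(trip breaker) = exp(−0.00080 × 200) = 0.85214
R(neutron-flux detector) = exp(−0.000040 × 200) = 0.99203
R(isolation relay) = exp(−0.00090 × 200) = 0.83527
Series (trip amplifier, trip breaker, neutron-flux detector, and isolation relay): 0.75578 × 0.85214 × 0.99203 × 0.83527 = 0.53365
Parallel (signal conditioner and [0.53365]): 1 − (1 − 0.85727)(1 − 0.53365) = 0.933

0.933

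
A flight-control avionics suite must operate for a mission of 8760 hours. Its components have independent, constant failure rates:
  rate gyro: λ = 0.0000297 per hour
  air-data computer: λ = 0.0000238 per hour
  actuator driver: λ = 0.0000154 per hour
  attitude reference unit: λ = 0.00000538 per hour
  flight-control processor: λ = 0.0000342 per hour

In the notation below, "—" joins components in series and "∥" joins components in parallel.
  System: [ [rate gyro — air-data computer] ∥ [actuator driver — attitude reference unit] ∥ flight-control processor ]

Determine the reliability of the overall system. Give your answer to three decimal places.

0.984

R(rate gyro) = exp(−0.0000297 × 8760) = 0.77092
R(air-data computer) = exp(−0.0000238 × 8760) = 0.81181
R(actuator driver) = exp(−0.0000154 × 8760) = 0.87380
R(attitude reference unit) = exp(−0.00000538 × 8760) = 0.95396
R(flight-control processor) = exp(−0.0000342 × 8760) = 0.74112
Series (rate gyro and air-data computer): 0.77092 × 0.81181 = 0.62584
Series (actuator driver and attitude reference unit): 0.87380 × 0.95396 = 0.83357
Parallel ([0.62584], [0.83357], and flight-control processor): 1 − (1 − 0.62584)(1 − 0.83357)(1 − 0.74112) = 0.984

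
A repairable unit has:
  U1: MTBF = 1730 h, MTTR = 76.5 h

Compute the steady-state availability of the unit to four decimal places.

0.9577

A(U1) = MTBF/(MTBF+MTTR) = 1730/(1730+76.5) = 0.9577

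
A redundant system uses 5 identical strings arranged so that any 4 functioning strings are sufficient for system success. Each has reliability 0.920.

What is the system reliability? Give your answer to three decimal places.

0.946

R = Σ_{i=4}^{5} C(5,i) p^i (1−p)^{5−i} with p = 0.920
C(5,4)·0.920^4·0.080^1 = 0.28656
C(5,5)·0.920^5·0.080^0 = 0.65908
Sum = 0.946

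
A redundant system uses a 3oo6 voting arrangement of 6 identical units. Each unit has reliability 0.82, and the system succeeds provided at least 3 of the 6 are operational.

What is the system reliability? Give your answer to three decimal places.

R = Σ_{i=3}^{6} C(6,i) p^i (1−p)^{6−i} with p = 0.82
C(6,3)·0.82^3·0.18^3 = 0.06431
C(6,4)·0.82^4·0.18^2 = 0.21973
C(6,5)·0.82^5·0.18^1 = 0.40040
C(6,6)·0.82^6·0.18^0 = 0.30401
Sum = 0.988

0.988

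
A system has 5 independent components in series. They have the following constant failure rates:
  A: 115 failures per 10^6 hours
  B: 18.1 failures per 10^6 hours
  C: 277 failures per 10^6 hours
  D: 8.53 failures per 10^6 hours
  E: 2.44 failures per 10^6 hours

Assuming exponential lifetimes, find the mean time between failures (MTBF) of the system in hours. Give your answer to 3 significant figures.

2370

Series of exponential components: λ_sys = Σ λ_i
λ_sys = 0.000115 + 0.0000181 + 0.000277 + 0.00000853 + 0.00000244 = 4.2107e-04 /h
MTBF = 1 / λ_sys = 2370 h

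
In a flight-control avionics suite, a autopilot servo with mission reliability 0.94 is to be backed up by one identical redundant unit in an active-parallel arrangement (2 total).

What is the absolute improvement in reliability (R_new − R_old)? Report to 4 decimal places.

R_before = 0.94
R_after = 1 − (1 − 0.94)^2 = 0.9964
ΔR = 0.9964 − 0.94 = 0.0564

0.0564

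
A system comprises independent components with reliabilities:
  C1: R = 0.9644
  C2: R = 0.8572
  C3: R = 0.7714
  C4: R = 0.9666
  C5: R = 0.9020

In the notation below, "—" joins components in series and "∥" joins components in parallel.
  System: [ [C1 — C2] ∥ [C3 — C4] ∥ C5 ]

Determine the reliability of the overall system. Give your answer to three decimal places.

Series (C1 and C2): 0.96440 × 0.85720 = 0.82668
Series (C3 and C4): 0.77140 × 0.96660 = 0.74564
Parallel ([0.82668], [0.74564], and C5): 1 − (1 − 0.82668)(1 − 0.74564)(1 − 0.90200) = 0.996

0.996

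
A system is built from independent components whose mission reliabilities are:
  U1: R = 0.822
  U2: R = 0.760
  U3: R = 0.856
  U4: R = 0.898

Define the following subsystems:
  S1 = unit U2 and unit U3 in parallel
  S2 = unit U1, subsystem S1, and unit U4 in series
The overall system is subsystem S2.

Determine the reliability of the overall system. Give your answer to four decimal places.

0.7126

Parallel (U2 and U3): 1 − (1 − 0.760000)(1 − 0.856000) = 0.965440
Series (U1, [0.965440], and U4): 0.822000 × 0.965440 × 0.898000 = 0.7126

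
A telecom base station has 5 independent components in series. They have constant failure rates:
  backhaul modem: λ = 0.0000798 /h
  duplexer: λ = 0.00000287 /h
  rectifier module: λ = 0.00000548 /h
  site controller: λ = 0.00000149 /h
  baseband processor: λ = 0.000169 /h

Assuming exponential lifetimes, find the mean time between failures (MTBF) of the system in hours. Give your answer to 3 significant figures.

3870

Series of exponential components: λ_sys = Σ λ_i
λ_sys = 0.0000798 + 0.00000287 + 0.00000548 + 0.00000149 + 0.000169 = 2.5864e-04 /h
MTBF = 1 / λ_sys = 3870 h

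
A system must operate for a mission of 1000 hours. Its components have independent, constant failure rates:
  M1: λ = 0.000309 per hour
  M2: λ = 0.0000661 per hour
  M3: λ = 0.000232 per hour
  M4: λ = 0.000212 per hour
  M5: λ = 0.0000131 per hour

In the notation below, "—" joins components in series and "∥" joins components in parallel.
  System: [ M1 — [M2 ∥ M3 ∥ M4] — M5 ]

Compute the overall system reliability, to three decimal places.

0.723

R(M1) = exp(−0.000309 × 1000) = 0.73418
R(M2) = exp(−0.0000661 × 1000) = 0.93604
R(M3) = exp(−0.000232 × 1000) = 0.79295
R(M4) = exp(−0.000212 × 1000) = 0.80896
R(M5) = exp(−0.0000131 × 1000) = 0.98699
Parallel (M2, M3, and M4): 1 − (1 − 0.93604)(1 − 0.79295)(1 − 0.80896) = 0.99747
Series (M1, [0.99747], and M5): 0.73418 × 0.99747 × 0.98699 = 0.723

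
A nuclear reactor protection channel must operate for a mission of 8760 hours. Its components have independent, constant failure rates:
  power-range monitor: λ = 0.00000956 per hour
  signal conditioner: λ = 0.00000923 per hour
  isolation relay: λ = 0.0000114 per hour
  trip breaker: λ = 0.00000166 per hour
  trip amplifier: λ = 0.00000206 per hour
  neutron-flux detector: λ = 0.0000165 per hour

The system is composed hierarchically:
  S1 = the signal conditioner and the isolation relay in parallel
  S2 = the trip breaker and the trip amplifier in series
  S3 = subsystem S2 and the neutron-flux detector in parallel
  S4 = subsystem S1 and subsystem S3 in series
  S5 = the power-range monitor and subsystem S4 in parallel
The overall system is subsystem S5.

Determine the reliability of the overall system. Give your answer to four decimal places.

R(power-range monitor) = exp(−0.00000956 × 8760) = 0.919665
R(signal conditioner) = exp(−0.00000923 × 8760) = 0.922328
R(isolation relay) = exp(−0.0000114 × 8760) = 0.904960
R(trip breaker) = exp(−0.00000166 × 8760) = 0.985564
R(trip amplifier) = exp(−0.00000206 × 8760) = 0.982116
R(neutron-flux detector) = exp(−0.0000165 × 8760) = 0.865420
Parallel (signal conditioner and isolation relay): 1 − (1 − 0.922328)(1 − 0.904960) = 0.992618
Series (trip breaker and trip amplifier): 0.985564 × 0.982116 = 0.967938
Parallel ([0.967938] and neutron-flux detector): 1 − (1 − 0.967938)(1 − 0.865420) = 0.995685
Series ([0.992618] and [0.995685]): 0.992618 × 0.995685 = 0.988335
Parallel (power-range monitor and [0.988335]): 1 − (1 − 0.919665)(1 − 0.988335) = 0.9991

0.9991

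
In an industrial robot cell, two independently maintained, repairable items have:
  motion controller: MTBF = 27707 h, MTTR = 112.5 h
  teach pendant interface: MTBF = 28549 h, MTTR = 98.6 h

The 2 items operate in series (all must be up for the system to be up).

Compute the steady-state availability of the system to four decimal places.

0.9925

A(motion controller) = MTBF/(MTBF+MTTR) = 27707/(27707+112.5) = 0.995956
A(teach pendant interface) = MTBF/(MTBF+MTTR) = 28549/(28549+98.6) = 0.996558
Series availability: 0.995956 × 0.996558 = 0.9925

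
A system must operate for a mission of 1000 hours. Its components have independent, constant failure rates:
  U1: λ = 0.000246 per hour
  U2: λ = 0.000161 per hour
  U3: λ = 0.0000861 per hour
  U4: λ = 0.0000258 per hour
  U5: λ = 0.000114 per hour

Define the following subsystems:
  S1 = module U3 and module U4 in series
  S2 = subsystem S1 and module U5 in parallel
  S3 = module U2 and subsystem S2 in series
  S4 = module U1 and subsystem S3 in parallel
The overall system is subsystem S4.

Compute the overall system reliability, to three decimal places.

0.965

R(U1) = exp(−0.000246 × 1000) = 0.78192
R(U2) = exp(−0.000161 × 1000) = 0.85129
R(U3) = exp(−0.0000861 × 1000) = 0.91750
R(U4) = exp(−0.0000258 × 1000) = 0.97453
R(U5) = exp(−0.000114 × 1000) = 0.89226
Series (U3 and U4): 0.91750 × 0.97453 = 0.89413
Parallel ([0.89413] and U5): 1 − (1 − 0.89413)(1 − 0.89226) = 0.98859
Series (U2 and [0.98859]): 0.85129 × 0.98859 = 0.84158
Parallel (U1 and [0.84158]): 1 − (1 − 0.78192)(1 − 0.84158) = 0.965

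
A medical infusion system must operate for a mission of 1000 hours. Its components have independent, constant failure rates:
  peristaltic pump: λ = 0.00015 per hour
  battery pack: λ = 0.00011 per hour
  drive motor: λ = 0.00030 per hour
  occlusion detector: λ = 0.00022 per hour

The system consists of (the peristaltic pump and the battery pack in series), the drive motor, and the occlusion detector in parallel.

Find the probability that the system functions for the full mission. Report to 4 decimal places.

0.9883

R(peristaltic pump) = exp(−0.00015 × 1000) = 0.860708
R(battery pack) = exp(−0.00011 × 1000) = 0.895834
R(drive motor) = exp(−0.00030 × 1000) = 0.740818
R(occlusion detector) = exp(−0.00022 × 1000) = 0.802519
Series (peristaltic pump and battery pack): 0.860708 × 0.895834 = 0.771051
Parallel ([0.771051], drive motor, and occlusion detector): 1 − (1 − 0.771051)(1 − 0.740818)(1 − 0.802519) = 0.9883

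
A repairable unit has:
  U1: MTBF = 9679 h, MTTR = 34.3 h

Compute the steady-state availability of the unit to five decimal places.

0.99647

A(U1) = MTBF/(MTBF+MTTR) = 9679/(9679+34.3) = 0.99647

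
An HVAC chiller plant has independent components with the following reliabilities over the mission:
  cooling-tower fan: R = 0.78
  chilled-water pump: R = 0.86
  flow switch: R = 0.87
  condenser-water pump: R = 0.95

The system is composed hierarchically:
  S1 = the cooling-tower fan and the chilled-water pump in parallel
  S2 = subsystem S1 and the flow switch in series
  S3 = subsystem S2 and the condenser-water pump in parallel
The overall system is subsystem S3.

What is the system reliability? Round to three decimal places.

Parallel (cooling-tower fan and chilled-water pump): 1 − (1 − 0.78000)(1 − 0.86000) = 0.96920
Series ([0.96920] and flow switch): 0.96920 × 0.87000 = 0.84320
Parallel ([0.84320] and condenser-water pump): 1 − (1 − 0.84320)(1 − 0.95000) = 0.992

0.992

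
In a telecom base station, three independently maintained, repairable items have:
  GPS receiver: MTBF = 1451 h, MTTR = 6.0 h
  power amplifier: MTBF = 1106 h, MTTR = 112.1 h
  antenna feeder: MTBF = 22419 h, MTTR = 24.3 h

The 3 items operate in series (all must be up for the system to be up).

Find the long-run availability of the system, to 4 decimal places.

A(GPS receiver) = MTBF/(MTBF+MTTR) = 1451/(1451+6.0) = 0.995882
A(power amplifier) = MTBF/(MTBF+MTTR) = 1106/(1106+112.1) = 0.907971
A(antenna feeder) = MTBF/(MTBF+MTTR) = 22419/(22419+24.3) = 0.998917
Series availability: 0.995882 × 0.907971 × 0.998917 = 0.9033

0.9033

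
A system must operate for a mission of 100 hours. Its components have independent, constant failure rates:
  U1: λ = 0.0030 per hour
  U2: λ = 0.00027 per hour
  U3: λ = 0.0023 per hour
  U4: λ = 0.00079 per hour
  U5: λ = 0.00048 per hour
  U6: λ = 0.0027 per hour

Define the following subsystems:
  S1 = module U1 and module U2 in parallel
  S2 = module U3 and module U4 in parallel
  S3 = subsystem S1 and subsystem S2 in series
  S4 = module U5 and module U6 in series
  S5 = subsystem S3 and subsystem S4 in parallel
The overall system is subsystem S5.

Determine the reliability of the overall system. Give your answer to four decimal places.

0.9939

R(U1) = exp(−0.0030 × 100) = 0.740818
R(U2) = exp(−0.00027 × 100) = 0.973361
R(U3) = exp(−0.0023 × 100) = 0.794534
R(U4) = exp(−0.00079 × 100) = 0.924040
R(U5) = exp(−0.00048 × 100) = 0.953134
R(U6) = exp(−0.0027 × 100) = 0.763379
Parallel (U1 and U2): 1 − (1 − 0.740818)(1 − 0.973361) = 0.993096
Parallel (U3 and U4): 1 − (1 − 0.794534)(1 − 0.924040) = 0.984393
Series ([0.993096] and [0.984393]): 0.993096 × 0.984393 = 0.977597
Series (U5 and U6): 0.953134 × 0.763379 = 0.727602
Parallel ([0.977597] and [0.727602]): 1 − (1 − 0.977597)(1 − 0.727602) = 0.9939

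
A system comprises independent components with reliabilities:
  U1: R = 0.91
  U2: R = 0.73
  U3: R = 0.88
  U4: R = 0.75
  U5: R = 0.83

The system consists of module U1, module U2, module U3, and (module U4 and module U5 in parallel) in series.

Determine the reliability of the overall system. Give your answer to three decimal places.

Parallel (U4 and U5): 1 − (1 − 0.75000)(1 − 0.83000) = 0.95750
Series (U1, U2, U3, and [0.95750]): 0.91000 × 0.73000 × 0.88000 × 0.95750 = 0.560

0.560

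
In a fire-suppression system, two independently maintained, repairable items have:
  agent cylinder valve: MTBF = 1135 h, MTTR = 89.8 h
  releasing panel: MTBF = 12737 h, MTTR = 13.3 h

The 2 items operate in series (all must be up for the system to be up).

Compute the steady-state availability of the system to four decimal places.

0.9257

A(agent cylinder valve) = MTBF/(MTBF+MTTR) = 1135/(1135+89.8) = 0.926682
A(releasing panel) = MTBF/(MTBF+MTTR) = 12737/(12737+13.3) = 0.998957
Series availability: 0.926682 × 0.998957 = 0.9257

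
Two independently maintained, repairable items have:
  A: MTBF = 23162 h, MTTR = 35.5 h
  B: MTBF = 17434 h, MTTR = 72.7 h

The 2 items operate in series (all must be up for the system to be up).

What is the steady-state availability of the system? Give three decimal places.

A(A) = MTBF/(MTBF+MTTR) = 23162/(23162+35.5) = 0.998470
A(B) = MTBF/(MTBF+MTTR) = 17434/(17434+72.7) = 0.995847
Series availability: 0.998470 × 0.995847 = 0.994

0.994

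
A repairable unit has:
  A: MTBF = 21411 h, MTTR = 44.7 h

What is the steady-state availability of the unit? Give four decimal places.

0.9979

A(A) = MTBF/(MTBF+MTTR) = 21411/(21411+44.7) = 0.9979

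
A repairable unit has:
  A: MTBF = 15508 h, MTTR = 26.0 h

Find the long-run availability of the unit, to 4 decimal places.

0.9983

A(A) = MTBF/(MTBF+MTTR) = 15508/(15508+26.0) = 0.9983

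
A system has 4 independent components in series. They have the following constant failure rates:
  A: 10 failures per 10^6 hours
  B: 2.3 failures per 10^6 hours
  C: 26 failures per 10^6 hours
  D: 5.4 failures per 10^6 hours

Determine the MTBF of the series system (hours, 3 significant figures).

Series of exponential components: λ_sys = Σ λ_i
λ_sys = 0.000010 + 0.0000023 + 0.000026 + 0.0000054 = 4.3700e-05 /h
MTBF = 1 / λ_sys = 22900 h

22900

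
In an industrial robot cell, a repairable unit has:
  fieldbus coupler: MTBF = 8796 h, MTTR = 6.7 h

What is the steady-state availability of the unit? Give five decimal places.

0.99924

A(fieldbus coupler) = MTBF/(MTBF+MTTR) = 8796/(8796+6.7) = 0.99924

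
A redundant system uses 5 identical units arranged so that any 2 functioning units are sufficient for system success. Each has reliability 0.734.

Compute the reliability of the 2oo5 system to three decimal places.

R = Σ_{i=2}^{5} C(5,i) p^i (1−p)^{5−i} with p = 0.734
C(5,2)·0.734^2·0.266^3 = 0.10140
C(5,3)·0.734^3·0.266^2 = 0.27980
C(5,4)·0.734^4·0.266^1 = 0.38604
C(5,5)·0.734^5·0.266^0 = 0.21305
Sum = 0.980

0.980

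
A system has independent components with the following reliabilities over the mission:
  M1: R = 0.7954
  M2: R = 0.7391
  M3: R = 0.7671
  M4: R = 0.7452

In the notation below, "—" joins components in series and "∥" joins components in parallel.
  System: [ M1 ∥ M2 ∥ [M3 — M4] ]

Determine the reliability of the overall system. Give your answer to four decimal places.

0.9771

Series (M3 and M4): 0.767100 × 0.745200 = 0.571643
Parallel (M1, M2, and [0.571643]): 1 − (1 − 0.795400)(1 − 0.739100)(1 − 0.571643) = 0.9771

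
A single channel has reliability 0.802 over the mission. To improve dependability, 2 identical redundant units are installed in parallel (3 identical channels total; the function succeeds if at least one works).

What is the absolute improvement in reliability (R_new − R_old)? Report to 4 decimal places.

R_before = 0.802
R_after = 1 − (1 − 0.802)^3 = 0.9922
ΔR = 0.9922 − 0.802 = 0.1902

0.1902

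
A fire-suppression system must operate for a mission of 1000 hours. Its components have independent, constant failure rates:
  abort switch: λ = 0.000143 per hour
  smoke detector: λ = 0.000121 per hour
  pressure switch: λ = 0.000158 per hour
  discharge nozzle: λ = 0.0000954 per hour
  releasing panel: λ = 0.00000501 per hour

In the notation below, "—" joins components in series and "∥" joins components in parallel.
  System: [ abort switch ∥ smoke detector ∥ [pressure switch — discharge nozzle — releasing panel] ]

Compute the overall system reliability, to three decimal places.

R(abort switch) = exp(−0.000143 × 1000) = 0.86675
R(smoke detector) = exp(−0.000121 × 1000) = 0.88603
R(pressure switch) = exp(−0.000158 × 1000) = 0.85385
R(discharge nozzle) = exp(−0.0000954 × 1000) = 0.90901
R(releasing panel) = exp(−0.00000501 × 1000) = 0.99500
Series (pressure switch, discharge nozzle, and releasing panel): 0.85385 × 0.90901 × 0.99500 = 0.77228
Parallel (abort switch, smoke detector, and [0.77228]): 1 − (1 − 0.86675)(1 − 0.88603)(1 − 0.77228) = 0.997

0.997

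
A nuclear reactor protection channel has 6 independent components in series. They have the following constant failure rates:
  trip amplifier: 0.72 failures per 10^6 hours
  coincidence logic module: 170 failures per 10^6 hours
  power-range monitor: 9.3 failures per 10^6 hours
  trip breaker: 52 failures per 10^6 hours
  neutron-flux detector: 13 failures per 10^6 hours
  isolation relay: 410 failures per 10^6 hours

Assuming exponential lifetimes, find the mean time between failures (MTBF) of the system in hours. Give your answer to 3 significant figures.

Series of exponential components: λ_sys = Σ λ_i
λ_sys = 0.00000072 + 0.00017 + 0.0000093 + 0.000052 + 0.000013 + 0.00041 = 6.5502e-04 /h
MTBF = 1 / λ_sys = 1530 h

1530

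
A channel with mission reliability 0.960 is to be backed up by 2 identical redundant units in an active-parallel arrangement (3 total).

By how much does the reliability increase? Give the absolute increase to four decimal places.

R_before = 0.960
R_after = 1 − (1 − 0.960)^3 = 0.9999
ΔR = 0.9999 − 0.960 = 0.0399

0.0399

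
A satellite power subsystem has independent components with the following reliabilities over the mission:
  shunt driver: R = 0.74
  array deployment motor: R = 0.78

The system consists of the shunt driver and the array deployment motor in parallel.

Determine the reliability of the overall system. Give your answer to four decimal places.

Parallel (shunt driver and array deployment motor): 1 − (1 − 0.740000)(1 − 0.780000) = 0.9428

0.9428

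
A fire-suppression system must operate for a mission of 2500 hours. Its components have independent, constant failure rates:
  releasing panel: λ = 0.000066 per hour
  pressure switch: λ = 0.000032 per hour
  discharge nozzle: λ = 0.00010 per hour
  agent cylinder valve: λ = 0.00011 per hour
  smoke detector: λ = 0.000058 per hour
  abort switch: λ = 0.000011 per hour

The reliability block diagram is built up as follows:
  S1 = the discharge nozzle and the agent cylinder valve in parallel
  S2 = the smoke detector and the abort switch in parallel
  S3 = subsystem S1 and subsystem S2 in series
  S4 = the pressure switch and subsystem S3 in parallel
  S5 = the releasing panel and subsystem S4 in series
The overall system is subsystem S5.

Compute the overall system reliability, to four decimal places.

0.8442

R(releasing panel) = exp(−0.000066 × 2500) = 0.847894
R(pressure switch) = exp(−0.000032 × 2500) = 0.923116
R(discharge nozzle) = exp(−0.00010 × 2500) = 0.778801
R(agent cylinder valve) = exp(−0.00011 × 2500) = 0.759572
R(smoke detector) = exp(−0.000058 × 2500) = 0.865022
R(abort switch) = exp(−0.000011 × 2500) = 0.972875
Parallel (discharge nozzle and agent cylinder valve): 1 − (1 − 0.778801)(1 − 0.759572) = 0.946818
Parallel (smoke detector and abort switch): 1 − (1 − 0.865022)(1 − 0.972875) = 0.996339
Series ([0.946818] and [0.996339]): 0.946818 × 0.996339 = 0.943352
Parallel (pressure switch and [0.943352]): 1 − (1 − 0.923116)(1 − 0.943352) = 0.995645
Series (releasing panel and [0.995645]): 0.847894 × 0.995645 = 0.8442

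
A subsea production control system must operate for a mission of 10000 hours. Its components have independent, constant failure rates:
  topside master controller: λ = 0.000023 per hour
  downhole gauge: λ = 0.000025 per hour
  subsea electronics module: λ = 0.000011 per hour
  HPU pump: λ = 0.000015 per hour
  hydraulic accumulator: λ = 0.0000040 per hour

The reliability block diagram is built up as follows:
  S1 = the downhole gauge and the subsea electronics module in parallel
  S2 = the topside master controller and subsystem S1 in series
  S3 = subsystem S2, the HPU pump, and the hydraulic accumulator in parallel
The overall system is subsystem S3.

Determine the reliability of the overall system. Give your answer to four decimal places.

0.9988

R(topside master controller) = exp(−0.000023 × 10000) = 0.794534
R(downhole gauge) = exp(−0.000025 × 10000) = 0.778801
R(subsea electronics module) = exp(−0.000011 × 10000) = 0.895834
R(HPU pump) = exp(−0.000015 × 10000) = 0.860708
R(hydraulic accumulator) = exp(−0.0000040 × 10000) = 0.960789
Parallel (downhole gauge and subsea electronics module): 1 − (1 − 0.778801)(1 − 0.895834) = 0.976959
Series (topside master controller and [0.976959]): 0.794534 × 0.976959 = 0.776227
Parallel ([0.776227], HPU pump, and hydraulic accumulator): 1 − (1 − 0.776227)(1 − 0.860708)(1 − 0.960789) = 0.9988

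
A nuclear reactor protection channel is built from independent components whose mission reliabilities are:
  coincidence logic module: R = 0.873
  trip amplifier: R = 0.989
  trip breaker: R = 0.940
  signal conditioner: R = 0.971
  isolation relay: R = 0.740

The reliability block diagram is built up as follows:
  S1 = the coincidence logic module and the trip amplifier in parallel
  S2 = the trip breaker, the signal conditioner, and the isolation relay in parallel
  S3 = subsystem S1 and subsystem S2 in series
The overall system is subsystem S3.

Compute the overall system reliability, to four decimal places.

Parallel (coincidence logic module and trip amplifier): 1 − (1 − 0.873000)(1 − 0.989000) = 0.998603
Parallel (trip breaker, signal conditioner, and isolation relay): 1 − (1 − 0.940000)(1 − 0.971000)(1 − 0.740000) = 0.999548
Series ([0.998603] and [0.999548]): 0.998603 × 0.999548 = 0.9982

0.9982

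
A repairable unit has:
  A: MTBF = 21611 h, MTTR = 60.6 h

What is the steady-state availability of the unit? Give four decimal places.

0.9972

A(A) = MTBF/(MTBF+MTTR) = 21611/(21611+60.6) = 0.9972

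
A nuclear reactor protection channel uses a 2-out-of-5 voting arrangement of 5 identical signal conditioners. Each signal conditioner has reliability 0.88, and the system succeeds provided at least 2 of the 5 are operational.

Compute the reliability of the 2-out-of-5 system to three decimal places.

0.999

R = Σ_{i=2}^{5} C(5,i) p^i (1−p)^{5−i} with p = 0.88
C(5,2)·0.88^2·0.12^3 = 0.01338
C(5,3)·0.88^3·0.12^2 = 0.09813
C(5,4)·0.88^4·0.12^1 = 0.35982
C(5,5)·0.88^5·0.12^0 = 0.52773
Sum = 0.999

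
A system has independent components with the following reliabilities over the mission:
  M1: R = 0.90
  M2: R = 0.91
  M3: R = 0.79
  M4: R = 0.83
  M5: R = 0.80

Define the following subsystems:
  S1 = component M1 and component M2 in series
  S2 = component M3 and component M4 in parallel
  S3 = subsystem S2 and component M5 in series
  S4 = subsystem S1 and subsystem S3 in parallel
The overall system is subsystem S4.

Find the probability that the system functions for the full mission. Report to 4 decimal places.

0.9586

Series (M1 and M2): 0.900000 × 0.910000 = 0.819000
Parallel (M3 and M4): 1 − (1 − 0.790000)(1 − 0.830000) = 0.964300
Series ([0.964300] and M5): 0.964300 × 0.800000 = 0.771440
Parallel ([0.819000] and [0.771440]): 1 − (1 − 0.819000)(1 − 0.771440) = 0.9586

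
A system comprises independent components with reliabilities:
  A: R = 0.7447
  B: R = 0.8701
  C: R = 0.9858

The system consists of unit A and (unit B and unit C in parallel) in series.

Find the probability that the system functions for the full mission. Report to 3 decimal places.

Parallel (B and C): 1 − (1 − 0.87010)(1 − 0.98580) = 0.99816
Series (A and [0.99816]): 0.74470 × 0.99816 = 0.743

0.743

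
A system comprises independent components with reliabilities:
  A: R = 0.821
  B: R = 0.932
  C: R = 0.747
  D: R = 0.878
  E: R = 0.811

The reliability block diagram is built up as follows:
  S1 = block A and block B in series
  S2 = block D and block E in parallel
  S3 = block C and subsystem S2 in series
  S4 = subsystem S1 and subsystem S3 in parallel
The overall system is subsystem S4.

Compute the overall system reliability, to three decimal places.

Series (A and B): 0.82100 × 0.93200 = 0.76517
Parallel (D and E): 1 − (1 − 0.87800)(1 − 0.81100) = 0.97694
Series (C and [0.97694]): 0.74700 × 0.97694 = 0.72977
Parallel ([0.76517] and [0.72977]): 1 − (1 − 0.76517)(1 − 0.72977) = 0.937

0.937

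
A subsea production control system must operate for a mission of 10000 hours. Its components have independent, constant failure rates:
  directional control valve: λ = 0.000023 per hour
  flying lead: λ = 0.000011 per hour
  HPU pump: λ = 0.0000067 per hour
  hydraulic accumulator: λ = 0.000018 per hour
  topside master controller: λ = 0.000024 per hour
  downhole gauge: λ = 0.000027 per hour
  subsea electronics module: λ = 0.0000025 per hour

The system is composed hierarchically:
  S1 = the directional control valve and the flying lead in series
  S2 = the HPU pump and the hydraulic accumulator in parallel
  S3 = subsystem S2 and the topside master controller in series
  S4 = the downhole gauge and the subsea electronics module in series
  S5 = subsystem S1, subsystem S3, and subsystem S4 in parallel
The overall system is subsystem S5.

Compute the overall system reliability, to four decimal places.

0.9837

R(directional control valve) = exp(−0.000023 × 10000) = 0.794534
R(flying lead) = exp(−0.000011 × 10000) = 0.895834
R(HPU pump) = exp(−0.0000067 × 10000) = 0.935195
R(hydraulic accumulator) = exp(−0.000018 × 10000) = 0.835270
R(topside master controller) = exp(−0.000024 × 10000) = 0.786628
R(downhole gauge) = exp(−0.000027 × 10000) = 0.763379
R(subsea electronics module) = exp(−0.0000025 × 10000) = 0.975310
Series (directional control valve and flying lead): 0.794534 × 0.895834 = 0.711771
Parallel (HPU pump and hydraulic accumulator): 1 − (1 − 0.935195)(1 − 0.835270) = 0.989325
Series ([0.989325] and topside master controller): 0.989325 × 0.786628 = 0.778231
Series (downhole gauge and subsea electronics module): 0.763379 × 0.975310 = 0.744531
Parallel ([0.711771], [0.778231], and [0.744531]): 1 − (1 − 0.711771)(1 − 0.778231)(1 − 0.744531) = 0.9837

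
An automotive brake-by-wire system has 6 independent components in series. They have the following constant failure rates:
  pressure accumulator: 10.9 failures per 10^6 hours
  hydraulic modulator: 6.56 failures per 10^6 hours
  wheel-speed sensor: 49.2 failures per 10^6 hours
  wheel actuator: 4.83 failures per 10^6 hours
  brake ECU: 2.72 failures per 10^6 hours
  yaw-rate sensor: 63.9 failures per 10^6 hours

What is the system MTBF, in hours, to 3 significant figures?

7240

Series of exponential components: λ_sys = Σ λ_i
λ_sys = 0.0000109 + 0.00000656 + 0.0000492 + 0.00000483 + 0.00000272 + 0.0000639 = 1.3811e-04 /h
MTBF = 1 / λ_sys = 7240 h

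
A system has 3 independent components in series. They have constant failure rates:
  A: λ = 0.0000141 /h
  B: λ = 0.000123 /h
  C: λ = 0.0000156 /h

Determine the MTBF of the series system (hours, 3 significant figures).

6550

Series of exponential components: λ_sys = Σ λ_i
λ_sys = 0.0000141 + 0.000123 + 0.0000156 = 1.5270e-04 /h
MTBF = 1 / λ_sys = 6550 h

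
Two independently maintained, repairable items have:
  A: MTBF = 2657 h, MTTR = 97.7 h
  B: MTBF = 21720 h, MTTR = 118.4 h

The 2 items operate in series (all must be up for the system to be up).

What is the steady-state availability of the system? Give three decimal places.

0.959

A(A) = MTBF/(MTBF+MTTR) = 2657/(2657+97.7) = 0.964533
A(B) = MTBF/(MTBF+MTTR) = 21720/(21720+118.4) = 0.994578
Series availability: 0.964533 × 0.994578 = 0.959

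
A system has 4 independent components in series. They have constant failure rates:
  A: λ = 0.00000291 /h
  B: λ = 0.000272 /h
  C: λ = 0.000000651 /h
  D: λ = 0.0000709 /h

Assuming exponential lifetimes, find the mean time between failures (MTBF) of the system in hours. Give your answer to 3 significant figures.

Series of exponential components: λ_sys = Σ λ_i
λ_sys = 0.00000291 + 0.000272 + 0.000000651 + 0.0000709 = 3.4646e-04 /h
MTBF = 1 / λ_sys = 2890 h

2890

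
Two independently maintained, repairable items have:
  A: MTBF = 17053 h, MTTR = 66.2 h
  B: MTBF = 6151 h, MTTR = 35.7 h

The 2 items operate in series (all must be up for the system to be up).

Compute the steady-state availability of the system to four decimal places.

A(A) = MTBF/(MTBF+MTTR) = 17053/(17053+66.2) = 0.996133
A(B) = MTBF/(MTBF+MTTR) = 6151/(6151+35.7) = 0.994230
Series availability: 0.996133 × 0.994230 = 0.9904

0.9904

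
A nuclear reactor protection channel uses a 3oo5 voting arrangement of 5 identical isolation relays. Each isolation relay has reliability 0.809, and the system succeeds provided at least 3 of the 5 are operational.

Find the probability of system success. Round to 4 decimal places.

0.9488

R = Σ_{i=3}^{5} C(5,i) p^i (1−p)^{5−i} with p = 0.809
C(5,3)·0.809^3·0.191^2 = 0.193158
C(5,4)·0.809^4·0.191^1 = 0.409070
C(5,5)·0.809^5·0.191^0 = 0.346531
Sum = 0.9488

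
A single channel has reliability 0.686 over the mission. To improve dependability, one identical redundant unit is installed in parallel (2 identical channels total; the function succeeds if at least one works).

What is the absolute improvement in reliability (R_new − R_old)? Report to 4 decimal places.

0.2154

R_before = 0.686
R_after = 1 − (1 − 0.686)^2 = 0.9014
ΔR = 0.9014 − 0.686 = 0.2154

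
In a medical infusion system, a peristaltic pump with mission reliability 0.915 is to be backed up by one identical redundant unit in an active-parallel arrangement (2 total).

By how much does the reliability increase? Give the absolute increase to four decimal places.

0.0778

R_before = 0.915
R_after = 1 − (1 − 0.915)^2 = 0.9928
ΔR = 0.9928 − 0.915 = 0.0778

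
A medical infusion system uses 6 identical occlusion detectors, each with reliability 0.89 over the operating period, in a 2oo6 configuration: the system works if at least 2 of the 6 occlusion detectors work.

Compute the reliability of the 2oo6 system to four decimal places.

R = Σ_{i=2}^{6} C(6,i) p^i (1−p)^{6−i} with p = 0.89
C(6,2)·0.89^2·0.11^4 = 0.001740
C(6,3)·0.89^3·0.11^3 = 0.018766
C(6,4)·0.89^4·0.11^2 = 0.113877
C(6,5)·0.89^5·0.11^1 = 0.368548
C(6,6)·0.89^6·0.11^0 = 0.496981
Sum = 0.9999

0.9999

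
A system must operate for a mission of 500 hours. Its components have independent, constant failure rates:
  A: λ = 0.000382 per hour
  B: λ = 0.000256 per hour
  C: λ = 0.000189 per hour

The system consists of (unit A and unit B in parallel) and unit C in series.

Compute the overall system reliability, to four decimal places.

0.8908

R(A) = exp(−0.000382 × 500) = 0.826133
R(B) = exp(−0.000256 × 500) = 0.879853
R(C) = exp(−0.000189 × 500) = 0.909828
Parallel (A and B): 1 − (1 − 0.826133)(1 − 0.879853) = 0.979110
Series ([0.979110] and C): 0.979110 × 0.909828 = 0.8908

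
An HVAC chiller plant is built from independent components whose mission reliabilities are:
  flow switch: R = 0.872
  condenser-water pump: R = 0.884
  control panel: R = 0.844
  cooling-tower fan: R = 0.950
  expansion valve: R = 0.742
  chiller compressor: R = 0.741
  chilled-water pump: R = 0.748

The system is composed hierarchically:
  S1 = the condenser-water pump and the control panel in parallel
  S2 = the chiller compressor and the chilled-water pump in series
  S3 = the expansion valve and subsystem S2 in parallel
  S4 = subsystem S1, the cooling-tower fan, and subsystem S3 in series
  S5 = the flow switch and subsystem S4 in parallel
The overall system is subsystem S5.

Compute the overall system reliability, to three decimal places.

0.978

Parallel (condenser-water pump and control panel): 1 − (1 − 0.88400)(1 − 0.84400) = 0.98190
Series (chiller compressor and chilled-water pump): 0.74100 × 0.74800 = 0.55427
Parallel (expansion valve and [0.55427]): 1 − (1 − 0.74200)(1 − 0.55427) = 0.88500
Series ([0.98190], cooling-tower fan, and [0.88500]): 0.98190 × 0.95000 × 0.88500 = 0.82553
Parallel (flow switch and [0.82553]): 1 − (1 − 0.87200)(1 − 0.82553) = 0.978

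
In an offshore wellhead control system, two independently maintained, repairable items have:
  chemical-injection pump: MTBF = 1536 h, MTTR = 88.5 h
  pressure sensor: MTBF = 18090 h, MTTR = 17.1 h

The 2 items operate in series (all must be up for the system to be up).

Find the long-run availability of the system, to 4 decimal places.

A(chemical-injection pump) = MTBF/(MTBF+MTTR) = 1536/(1536+88.5) = 0.945522
A(pressure sensor) = MTBF/(MTBF+MTTR) = 18090/(18090+17.1) = 0.999056
Series availability: 0.945522 × 0.999056 = 0.9446

0.9446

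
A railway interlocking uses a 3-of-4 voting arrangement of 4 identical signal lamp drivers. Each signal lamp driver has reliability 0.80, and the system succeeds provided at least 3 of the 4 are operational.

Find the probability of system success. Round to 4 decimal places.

0.8192

R = Σ_{i=3}^{4} C(4,i) p^i (1−p)^{4−i} with p = 0.80
C(4,3)·0.80^3·0.20^1 = 0.409600
C(4,4)·0.80^4·0.20^0 = 0.409600
Sum = 0.8192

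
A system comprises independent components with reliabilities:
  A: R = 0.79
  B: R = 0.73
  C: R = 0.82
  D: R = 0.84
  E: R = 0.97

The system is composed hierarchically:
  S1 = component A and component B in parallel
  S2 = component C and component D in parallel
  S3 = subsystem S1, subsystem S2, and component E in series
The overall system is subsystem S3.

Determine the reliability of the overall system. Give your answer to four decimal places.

Parallel (A and B): 1 − (1 − 0.790000)(1 − 0.730000) = 0.943300
Parallel (C and D): 1 − (1 − 0.820000)(1 − 0.840000) = 0.971200
Series ([0.943300], [0.971200], and E): 0.943300 × 0.971200 × 0.970000 = 0.8886

0.8886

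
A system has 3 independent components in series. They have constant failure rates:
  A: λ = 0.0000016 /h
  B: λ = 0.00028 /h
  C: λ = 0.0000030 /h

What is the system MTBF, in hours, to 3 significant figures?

3510

Series of exponential components: λ_sys = Σ λ_i
λ_sys = 0.0000016 + 0.00028 + 0.0000030 = 2.8460e-04 /h
MTBF = 1 / λ_sys = 3510 h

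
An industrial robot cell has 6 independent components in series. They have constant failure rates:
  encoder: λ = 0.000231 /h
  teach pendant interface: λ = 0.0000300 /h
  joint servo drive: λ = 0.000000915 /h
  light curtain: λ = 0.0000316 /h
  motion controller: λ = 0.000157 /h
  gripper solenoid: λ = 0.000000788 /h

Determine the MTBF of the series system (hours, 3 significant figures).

Series of exponential components: λ_sys = Σ λ_i
λ_sys = 0.000231 + 0.0000300 + 0.000000915 + 0.0000316 + 0.000157 + 0.000000788 = 4.5130e-04 /h
MTBF = 1 / λ_sys = 2220 h

2220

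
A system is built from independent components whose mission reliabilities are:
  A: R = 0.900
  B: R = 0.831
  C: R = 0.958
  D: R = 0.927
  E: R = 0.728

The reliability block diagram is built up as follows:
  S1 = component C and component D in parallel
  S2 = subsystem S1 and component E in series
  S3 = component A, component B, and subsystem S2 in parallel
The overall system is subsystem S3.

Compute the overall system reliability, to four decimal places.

Parallel (C and D): 1 − (1 − 0.958000)(1 − 0.927000) = 0.996934
Series ([0.996934] and E): 0.996934 × 0.728000 = 0.725768
Parallel (A, B, and [0.725768]): 1 − (1 − 0.900000)(1 − 0.831000)(1 − 0.725768) = 0.9954

0.9954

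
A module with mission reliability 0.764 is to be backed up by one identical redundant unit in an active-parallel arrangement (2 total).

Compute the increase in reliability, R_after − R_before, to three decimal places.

0.180

R_before = 0.764
R_after = 1 − (1 − 0.764)^2 = 0.944
ΔR = 0.944 − 0.764 = 0.180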